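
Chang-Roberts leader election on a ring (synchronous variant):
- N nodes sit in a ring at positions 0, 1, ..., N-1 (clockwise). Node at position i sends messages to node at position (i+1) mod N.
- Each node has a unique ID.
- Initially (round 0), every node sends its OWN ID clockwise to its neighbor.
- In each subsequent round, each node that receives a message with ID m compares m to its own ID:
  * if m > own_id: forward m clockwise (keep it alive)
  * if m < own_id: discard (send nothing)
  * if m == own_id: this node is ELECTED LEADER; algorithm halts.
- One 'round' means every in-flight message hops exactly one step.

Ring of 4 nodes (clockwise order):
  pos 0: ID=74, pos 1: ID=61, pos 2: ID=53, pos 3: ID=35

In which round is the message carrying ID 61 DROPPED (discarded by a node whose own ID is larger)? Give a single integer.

Round 1: pos1(id61) recv 74: fwd; pos2(id53) recv 61: fwd; pos3(id35) recv 53: fwd; pos0(id74) recv 35: drop
Round 2: pos2(id53) recv 74: fwd; pos3(id35) recv 61: fwd; pos0(id74) recv 53: drop
Round 3: pos3(id35) recv 74: fwd; pos0(id74) recv 61: drop
Round 4: pos0(id74) recv 74: ELECTED
Message ID 61 originates at pos 1; dropped at pos 0 in round 3

Answer: 3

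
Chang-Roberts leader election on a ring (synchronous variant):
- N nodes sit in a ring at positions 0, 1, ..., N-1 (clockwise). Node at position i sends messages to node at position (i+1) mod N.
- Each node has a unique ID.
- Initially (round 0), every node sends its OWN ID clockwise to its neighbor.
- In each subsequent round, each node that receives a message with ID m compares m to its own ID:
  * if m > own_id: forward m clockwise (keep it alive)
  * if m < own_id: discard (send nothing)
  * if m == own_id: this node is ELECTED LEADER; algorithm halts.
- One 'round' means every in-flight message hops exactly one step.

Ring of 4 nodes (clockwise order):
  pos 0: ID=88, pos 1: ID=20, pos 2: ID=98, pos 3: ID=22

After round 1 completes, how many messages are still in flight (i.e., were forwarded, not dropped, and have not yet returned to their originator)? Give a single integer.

Answer: 2

Derivation:
Round 1: pos1(id20) recv 88: fwd; pos2(id98) recv 20: drop; pos3(id22) recv 98: fwd; pos0(id88) recv 22: drop
After round 1: 2 messages still in flight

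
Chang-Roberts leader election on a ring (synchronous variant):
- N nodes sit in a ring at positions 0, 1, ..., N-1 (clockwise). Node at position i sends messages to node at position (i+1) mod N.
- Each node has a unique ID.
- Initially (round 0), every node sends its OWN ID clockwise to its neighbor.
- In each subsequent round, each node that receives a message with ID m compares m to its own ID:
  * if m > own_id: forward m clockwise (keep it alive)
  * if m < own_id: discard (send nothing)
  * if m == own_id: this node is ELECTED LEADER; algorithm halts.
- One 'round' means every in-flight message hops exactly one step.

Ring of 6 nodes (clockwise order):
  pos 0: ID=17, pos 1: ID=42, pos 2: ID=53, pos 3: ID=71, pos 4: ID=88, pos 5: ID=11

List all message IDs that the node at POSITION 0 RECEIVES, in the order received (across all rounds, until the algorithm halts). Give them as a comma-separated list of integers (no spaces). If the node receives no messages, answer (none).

Answer: 11,88

Derivation:
Round 1: pos1(id42) recv 17: drop; pos2(id53) recv 42: drop; pos3(id71) recv 53: drop; pos4(id88) recv 71: drop; pos5(id11) recv 88: fwd; pos0(id17) recv 11: drop
Round 2: pos0(id17) recv 88: fwd
Round 3: pos1(id42) recv 88: fwd
Round 4: pos2(id53) recv 88: fwd
Round 5: pos3(id71) recv 88: fwd
Round 6: pos4(id88) recv 88: ELECTED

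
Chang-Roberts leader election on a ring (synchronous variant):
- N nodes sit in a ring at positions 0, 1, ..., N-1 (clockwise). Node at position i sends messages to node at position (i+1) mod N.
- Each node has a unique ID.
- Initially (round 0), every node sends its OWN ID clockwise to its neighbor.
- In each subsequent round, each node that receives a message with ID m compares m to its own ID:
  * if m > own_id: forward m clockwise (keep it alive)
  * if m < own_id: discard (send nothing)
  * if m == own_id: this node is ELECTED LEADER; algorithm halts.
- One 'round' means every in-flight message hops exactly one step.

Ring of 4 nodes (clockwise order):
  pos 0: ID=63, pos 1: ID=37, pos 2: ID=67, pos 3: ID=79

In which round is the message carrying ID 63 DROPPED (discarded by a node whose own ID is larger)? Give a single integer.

Answer: 2

Derivation:
Round 1: pos1(id37) recv 63: fwd; pos2(id67) recv 37: drop; pos3(id79) recv 67: drop; pos0(id63) recv 79: fwd
Round 2: pos2(id67) recv 63: drop; pos1(id37) recv 79: fwd
Round 3: pos2(id67) recv 79: fwd
Round 4: pos3(id79) recv 79: ELECTED
Message ID 63 originates at pos 0; dropped at pos 2 in round 2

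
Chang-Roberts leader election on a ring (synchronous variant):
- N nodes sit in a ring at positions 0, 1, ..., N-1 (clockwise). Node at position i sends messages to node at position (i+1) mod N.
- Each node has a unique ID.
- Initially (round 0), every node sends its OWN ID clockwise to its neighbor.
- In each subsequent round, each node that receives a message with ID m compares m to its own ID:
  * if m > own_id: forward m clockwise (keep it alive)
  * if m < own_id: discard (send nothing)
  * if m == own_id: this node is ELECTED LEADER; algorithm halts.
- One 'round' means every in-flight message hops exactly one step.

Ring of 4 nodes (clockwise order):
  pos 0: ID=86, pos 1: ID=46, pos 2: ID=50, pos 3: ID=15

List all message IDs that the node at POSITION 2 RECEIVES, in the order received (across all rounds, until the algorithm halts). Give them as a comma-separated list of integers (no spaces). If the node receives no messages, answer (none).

Answer: 46,86

Derivation:
Round 1: pos1(id46) recv 86: fwd; pos2(id50) recv 46: drop; pos3(id15) recv 50: fwd; pos0(id86) recv 15: drop
Round 2: pos2(id50) recv 86: fwd; pos0(id86) recv 50: drop
Round 3: pos3(id15) recv 86: fwd
Round 4: pos0(id86) recv 86: ELECTED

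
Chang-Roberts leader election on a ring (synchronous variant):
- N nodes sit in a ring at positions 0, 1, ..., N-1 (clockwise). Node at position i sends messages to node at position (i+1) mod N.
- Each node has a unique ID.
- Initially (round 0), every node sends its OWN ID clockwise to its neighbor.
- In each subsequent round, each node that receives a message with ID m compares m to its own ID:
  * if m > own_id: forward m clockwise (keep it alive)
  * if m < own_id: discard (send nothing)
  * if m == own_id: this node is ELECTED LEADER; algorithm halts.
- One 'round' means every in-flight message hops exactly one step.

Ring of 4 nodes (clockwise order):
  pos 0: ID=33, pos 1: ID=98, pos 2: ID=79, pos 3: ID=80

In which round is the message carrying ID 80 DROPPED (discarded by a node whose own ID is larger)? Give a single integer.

Round 1: pos1(id98) recv 33: drop; pos2(id79) recv 98: fwd; pos3(id80) recv 79: drop; pos0(id33) recv 80: fwd
Round 2: pos3(id80) recv 98: fwd; pos1(id98) recv 80: drop
Round 3: pos0(id33) recv 98: fwd
Round 4: pos1(id98) recv 98: ELECTED
Message ID 80 originates at pos 3; dropped at pos 1 in round 2

Answer: 2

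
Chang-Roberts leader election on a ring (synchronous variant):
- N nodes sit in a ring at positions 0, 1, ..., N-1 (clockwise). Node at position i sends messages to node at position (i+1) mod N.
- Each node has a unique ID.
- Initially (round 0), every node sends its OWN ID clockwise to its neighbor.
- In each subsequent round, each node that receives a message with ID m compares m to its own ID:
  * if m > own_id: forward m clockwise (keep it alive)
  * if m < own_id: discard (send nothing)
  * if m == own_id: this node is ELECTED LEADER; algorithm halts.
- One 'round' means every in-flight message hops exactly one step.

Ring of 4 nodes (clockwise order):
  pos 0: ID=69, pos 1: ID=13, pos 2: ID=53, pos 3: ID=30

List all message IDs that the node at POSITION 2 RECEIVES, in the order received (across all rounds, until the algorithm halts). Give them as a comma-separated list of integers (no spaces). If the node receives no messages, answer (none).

Round 1: pos1(id13) recv 69: fwd; pos2(id53) recv 13: drop; pos3(id30) recv 53: fwd; pos0(id69) recv 30: drop
Round 2: pos2(id53) recv 69: fwd; pos0(id69) recv 53: drop
Round 3: pos3(id30) recv 69: fwd
Round 4: pos0(id69) recv 69: ELECTED

Answer: 13,69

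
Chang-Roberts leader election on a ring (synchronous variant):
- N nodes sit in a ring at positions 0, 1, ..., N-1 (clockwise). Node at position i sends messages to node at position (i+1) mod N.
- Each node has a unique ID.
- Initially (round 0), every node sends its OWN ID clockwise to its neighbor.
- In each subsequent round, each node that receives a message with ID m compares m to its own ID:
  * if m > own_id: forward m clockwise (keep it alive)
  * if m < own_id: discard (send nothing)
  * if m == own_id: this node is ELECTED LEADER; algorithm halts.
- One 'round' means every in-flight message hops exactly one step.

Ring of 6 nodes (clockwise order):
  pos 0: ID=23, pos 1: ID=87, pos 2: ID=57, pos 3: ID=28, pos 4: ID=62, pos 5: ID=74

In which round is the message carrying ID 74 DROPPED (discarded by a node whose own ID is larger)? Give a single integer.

Round 1: pos1(id87) recv 23: drop; pos2(id57) recv 87: fwd; pos3(id28) recv 57: fwd; pos4(id62) recv 28: drop; pos5(id74) recv 62: drop; pos0(id23) recv 74: fwd
Round 2: pos3(id28) recv 87: fwd; pos4(id62) recv 57: drop; pos1(id87) recv 74: drop
Round 3: pos4(id62) recv 87: fwd
Round 4: pos5(id74) recv 87: fwd
Round 5: pos0(id23) recv 87: fwd
Round 6: pos1(id87) recv 87: ELECTED
Message ID 74 originates at pos 5; dropped at pos 1 in round 2

Answer: 2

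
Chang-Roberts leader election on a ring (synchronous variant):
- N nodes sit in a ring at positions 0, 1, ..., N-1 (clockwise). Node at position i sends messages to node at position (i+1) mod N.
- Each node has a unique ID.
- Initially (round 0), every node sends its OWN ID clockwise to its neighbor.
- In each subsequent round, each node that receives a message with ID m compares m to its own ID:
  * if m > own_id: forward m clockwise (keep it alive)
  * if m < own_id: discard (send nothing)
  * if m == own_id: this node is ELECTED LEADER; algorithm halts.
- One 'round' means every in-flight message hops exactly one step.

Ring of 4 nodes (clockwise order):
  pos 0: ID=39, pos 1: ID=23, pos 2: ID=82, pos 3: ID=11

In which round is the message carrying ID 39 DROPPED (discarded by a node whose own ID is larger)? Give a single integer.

Answer: 2

Derivation:
Round 1: pos1(id23) recv 39: fwd; pos2(id82) recv 23: drop; pos3(id11) recv 82: fwd; pos0(id39) recv 11: drop
Round 2: pos2(id82) recv 39: drop; pos0(id39) recv 82: fwd
Round 3: pos1(id23) recv 82: fwd
Round 4: pos2(id82) recv 82: ELECTED
Message ID 39 originates at pos 0; dropped at pos 2 in round 2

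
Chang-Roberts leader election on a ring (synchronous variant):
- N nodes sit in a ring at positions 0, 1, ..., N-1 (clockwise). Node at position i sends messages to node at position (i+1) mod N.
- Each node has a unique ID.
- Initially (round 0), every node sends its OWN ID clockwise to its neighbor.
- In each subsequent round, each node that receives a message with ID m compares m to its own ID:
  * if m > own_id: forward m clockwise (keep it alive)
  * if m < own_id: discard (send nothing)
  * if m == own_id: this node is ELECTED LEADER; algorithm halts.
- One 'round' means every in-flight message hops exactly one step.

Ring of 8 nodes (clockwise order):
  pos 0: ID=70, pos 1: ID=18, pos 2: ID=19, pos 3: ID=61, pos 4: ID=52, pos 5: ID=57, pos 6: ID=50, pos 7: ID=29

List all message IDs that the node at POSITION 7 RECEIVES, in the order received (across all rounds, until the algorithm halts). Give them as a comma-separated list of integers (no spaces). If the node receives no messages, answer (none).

Answer: 50,57,61,70

Derivation:
Round 1: pos1(id18) recv 70: fwd; pos2(id19) recv 18: drop; pos3(id61) recv 19: drop; pos4(id52) recv 61: fwd; pos5(id57) recv 52: drop; pos6(id50) recv 57: fwd; pos7(id29) recv 50: fwd; pos0(id70) recv 29: drop
Round 2: pos2(id19) recv 70: fwd; pos5(id57) recv 61: fwd; pos7(id29) recv 57: fwd; pos0(id70) recv 50: drop
Round 3: pos3(id61) recv 70: fwd; pos6(id50) recv 61: fwd; pos0(id70) recv 57: drop
Round 4: pos4(id52) recv 70: fwd; pos7(id29) recv 61: fwd
Round 5: pos5(id57) recv 70: fwd; pos0(id70) recv 61: drop
Round 6: pos6(id50) recv 70: fwd
Round 7: pos7(id29) recv 70: fwd
Round 8: pos0(id70) recv 70: ELECTED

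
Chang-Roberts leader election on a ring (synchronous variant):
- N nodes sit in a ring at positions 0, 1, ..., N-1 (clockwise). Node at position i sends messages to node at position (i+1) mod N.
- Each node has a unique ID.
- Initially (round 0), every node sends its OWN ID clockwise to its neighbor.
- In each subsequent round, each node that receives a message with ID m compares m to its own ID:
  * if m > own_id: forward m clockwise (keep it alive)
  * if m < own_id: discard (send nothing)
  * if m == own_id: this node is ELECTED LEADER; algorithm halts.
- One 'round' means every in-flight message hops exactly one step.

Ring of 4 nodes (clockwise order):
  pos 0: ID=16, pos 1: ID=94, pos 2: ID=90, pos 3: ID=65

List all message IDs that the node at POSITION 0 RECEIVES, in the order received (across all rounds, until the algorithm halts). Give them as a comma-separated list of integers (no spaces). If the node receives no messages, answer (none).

Answer: 65,90,94

Derivation:
Round 1: pos1(id94) recv 16: drop; pos2(id90) recv 94: fwd; pos3(id65) recv 90: fwd; pos0(id16) recv 65: fwd
Round 2: pos3(id65) recv 94: fwd; pos0(id16) recv 90: fwd; pos1(id94) recv 65: drop
Round 3: pos0(id16) recv 94: fwd; pos1(id94) recv 90: drop
Round 4: pos1(id94) recv 94: ELECTED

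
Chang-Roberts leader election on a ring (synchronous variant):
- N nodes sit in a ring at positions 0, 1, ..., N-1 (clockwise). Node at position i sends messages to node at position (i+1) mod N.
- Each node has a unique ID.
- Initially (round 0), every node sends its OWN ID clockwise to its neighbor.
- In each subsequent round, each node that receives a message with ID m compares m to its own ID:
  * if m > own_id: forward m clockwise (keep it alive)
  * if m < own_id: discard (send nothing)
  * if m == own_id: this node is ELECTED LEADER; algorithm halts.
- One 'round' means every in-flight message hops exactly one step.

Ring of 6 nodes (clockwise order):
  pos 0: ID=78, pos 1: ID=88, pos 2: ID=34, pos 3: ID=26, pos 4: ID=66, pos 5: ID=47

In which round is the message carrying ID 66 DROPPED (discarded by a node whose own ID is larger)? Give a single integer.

Round 1: pos1(id88) recv 78: drop; pos2(id34) recv 88: fwd; pos3(id26) recv 34: fwd; pos4(id66) recv 26: drop; pos5(id47) recv 66: fwd; pos0(id78) recv 47: drop
Round 2: pos3(id26) recv 88: fwd; pos4(id66) recv 34: drop; pos0(id78) recv 66: drop
Round 3: pos4(id66) recv 88: fwd
Round 4: pos5(id47) recv 88: fwd
Round 5: pos0(id78) recv 88: fwd
Round 6: pos1(id88) recv 88: ELECTED
Message ID 66 originates at pos 4; dropped at pos 0 in round 2

Answer: 2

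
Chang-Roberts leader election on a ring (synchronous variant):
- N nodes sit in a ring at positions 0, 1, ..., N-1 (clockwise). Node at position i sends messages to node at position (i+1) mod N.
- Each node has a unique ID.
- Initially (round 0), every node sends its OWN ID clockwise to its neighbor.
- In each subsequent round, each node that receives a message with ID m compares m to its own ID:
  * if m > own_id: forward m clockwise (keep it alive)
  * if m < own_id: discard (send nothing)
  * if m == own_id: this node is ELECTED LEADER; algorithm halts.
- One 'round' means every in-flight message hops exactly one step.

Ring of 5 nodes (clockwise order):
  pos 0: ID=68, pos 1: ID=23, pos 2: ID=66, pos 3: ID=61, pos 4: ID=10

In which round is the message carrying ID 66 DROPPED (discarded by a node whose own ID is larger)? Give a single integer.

Answer: 3

Derivation:
Round 1: pos1(id23) recv 68: fwd; pos2(id66) recv 23: drop; pos3(id61) recv 66: fwd; pos4(id10) recv 61: fwd; pos0(id68) recv 10: drop
Round 2: pos2(id66) recv 68: fwd; pos4(id10) recv 66: fwd; pos0(id68) recv 61: drop
Round 3: pos3(id61) recv 68: fwd; pos0(id68) recv 66: drop
Round 4: pos4(id10) recv 68: fwd
Round 5: pos0(id68) recv 68: ELECTED
Message ID 66 originates at pos 2; dropped at pos 0 in round 3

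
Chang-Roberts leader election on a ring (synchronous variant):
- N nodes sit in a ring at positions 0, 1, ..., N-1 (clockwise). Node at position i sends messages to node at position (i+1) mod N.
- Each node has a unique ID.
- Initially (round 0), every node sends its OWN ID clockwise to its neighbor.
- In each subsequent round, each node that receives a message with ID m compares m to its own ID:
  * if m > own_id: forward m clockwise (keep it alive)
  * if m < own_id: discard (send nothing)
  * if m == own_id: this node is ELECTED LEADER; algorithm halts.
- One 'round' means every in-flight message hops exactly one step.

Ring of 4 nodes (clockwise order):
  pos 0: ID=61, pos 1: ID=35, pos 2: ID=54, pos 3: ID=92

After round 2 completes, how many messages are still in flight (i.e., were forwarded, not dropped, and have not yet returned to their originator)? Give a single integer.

Round 1: pos1(id35) recv 61: fwd; pos2(id54) recv 35: drop; pos3(id92) recv 54: drop; pos0(id61) recv 92: fwd
Round 2: pos2(id54) recv 61: fwd; pos1(id35) recv 92: fwd
After round 2: 2 messages still in flight

Answer: 2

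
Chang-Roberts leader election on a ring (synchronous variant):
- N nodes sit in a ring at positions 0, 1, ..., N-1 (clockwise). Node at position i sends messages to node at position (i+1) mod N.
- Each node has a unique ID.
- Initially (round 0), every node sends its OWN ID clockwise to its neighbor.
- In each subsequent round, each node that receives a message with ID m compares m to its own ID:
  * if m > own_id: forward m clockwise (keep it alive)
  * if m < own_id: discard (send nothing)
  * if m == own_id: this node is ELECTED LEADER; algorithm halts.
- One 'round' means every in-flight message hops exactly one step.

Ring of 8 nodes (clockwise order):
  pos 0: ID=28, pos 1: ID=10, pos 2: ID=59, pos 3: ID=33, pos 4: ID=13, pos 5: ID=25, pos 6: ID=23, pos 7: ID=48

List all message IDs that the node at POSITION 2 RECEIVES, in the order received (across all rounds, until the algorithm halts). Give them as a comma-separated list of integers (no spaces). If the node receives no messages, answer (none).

Answer: 10,28,48,59

Derivation:
Round 1: pos1(id10) recv 28: fwd; pos2(id59) recv 10: drop; pos3(id33) recv 59: fwd; pos4(id13) recv 33: fwd; pos5(id25) recv 13: drop; pos6(id23) recv 25: fwd; pos7(id48) recv 23: drop; pos0(id28) recv 48: fwd
Round 2: pos2(id59) recv 28: drop; pos4(id13) recv 59: fwd; pos5(id25) recv 33: fwd; pos7(id48) recv 25: drop; pos1(id10) recv 48: fwd
Round 3: pos5(id25) recv 59: fwd; pos6(id23) recv 33: fwd; pos2(id59) recv 48: drop
Round 4: pos6(id23) recv 59: fwd; pos7(id48) recv 33: drop
Round 5: pos7(id48) recv 59: fwd
Round 6: pos0(id28) recv 59: fwd
Round 7: pos1(id10) recv 59: fwd
Round 8: pos2(id59) recv 59: ELECTED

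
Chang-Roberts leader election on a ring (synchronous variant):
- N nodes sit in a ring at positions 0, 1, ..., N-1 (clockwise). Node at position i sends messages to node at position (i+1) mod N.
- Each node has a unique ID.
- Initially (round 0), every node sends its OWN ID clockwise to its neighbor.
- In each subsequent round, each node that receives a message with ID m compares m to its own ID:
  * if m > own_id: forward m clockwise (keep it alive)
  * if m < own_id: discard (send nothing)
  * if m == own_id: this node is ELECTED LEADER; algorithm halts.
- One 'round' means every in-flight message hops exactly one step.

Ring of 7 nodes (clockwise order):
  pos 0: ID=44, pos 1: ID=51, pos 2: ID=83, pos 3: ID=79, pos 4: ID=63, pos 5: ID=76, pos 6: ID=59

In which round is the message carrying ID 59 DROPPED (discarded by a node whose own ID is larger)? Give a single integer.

Answer: 3

Derivation:
Round 1: pos1(id51) recv 44: drop; pos2(id83) recv 51: drop; pos3(id79) recv 83: fwd; pos4(id63) recv 79: fwd; pos5(id76) recv 63: drop; pos6(id59) recv 76: fwd; pos0(id44) recv 59: fwd
Round 2: pos4(id63) recv 83: fwd; pos5(id76) recv 79: fwd; pos0(id44) recv 76: fwd; pos1(id51) recv 59: fwd
Round 3: pos5(id76) recv 83: fwd; pos6(id59) recv 79: fwd; pos1(id51) recv 76: fwd; pos2(id83) recv 59: drop
Round 4: pos6(id59) recv 83: fwd; pos0(id44) recv 79: fwd; pos2(id83) recv 76: drop
Round 5: pos0(id44) recv 83: fwd; pos1(id51) recv 79: fwd
Round 6: pos1(id51) recv 83: fwd; pos2(id83) recv 79: drop
Round 7: pos2(id83) recv 83: ELECTED
Message ID 59 originates at pos 6; dropped at pos 2 in round 3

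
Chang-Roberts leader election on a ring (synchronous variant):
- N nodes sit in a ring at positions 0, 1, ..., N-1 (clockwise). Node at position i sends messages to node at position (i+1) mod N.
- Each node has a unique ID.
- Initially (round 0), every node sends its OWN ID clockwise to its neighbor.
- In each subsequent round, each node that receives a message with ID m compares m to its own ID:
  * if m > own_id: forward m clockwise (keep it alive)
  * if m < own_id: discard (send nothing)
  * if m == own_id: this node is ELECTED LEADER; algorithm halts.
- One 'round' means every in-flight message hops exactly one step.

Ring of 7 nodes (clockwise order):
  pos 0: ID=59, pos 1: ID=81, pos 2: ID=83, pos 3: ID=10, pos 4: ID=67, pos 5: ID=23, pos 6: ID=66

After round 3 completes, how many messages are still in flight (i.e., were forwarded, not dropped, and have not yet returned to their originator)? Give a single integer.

Round 1: pos1(id81) recv 59: drop; pos2(id83) recv 81: drop; pos3(id10) recv 83: fwd; pos4(id67) recv 10: drop; pos5(id23) recv 67: fwd; pos6(id66) recv 23: drop; pos0(id59) recv 66: fwd
Round 2: pos4(id67) recv 83: fwd; pos6(id66) recv 67: fwd; pos1(id81) recv 66: drop
Round 3: pos5(id23) recv 83: fwd; pos0(id59) recv 67: fwd
After round 3: 2 messages still in flight

Answer: 2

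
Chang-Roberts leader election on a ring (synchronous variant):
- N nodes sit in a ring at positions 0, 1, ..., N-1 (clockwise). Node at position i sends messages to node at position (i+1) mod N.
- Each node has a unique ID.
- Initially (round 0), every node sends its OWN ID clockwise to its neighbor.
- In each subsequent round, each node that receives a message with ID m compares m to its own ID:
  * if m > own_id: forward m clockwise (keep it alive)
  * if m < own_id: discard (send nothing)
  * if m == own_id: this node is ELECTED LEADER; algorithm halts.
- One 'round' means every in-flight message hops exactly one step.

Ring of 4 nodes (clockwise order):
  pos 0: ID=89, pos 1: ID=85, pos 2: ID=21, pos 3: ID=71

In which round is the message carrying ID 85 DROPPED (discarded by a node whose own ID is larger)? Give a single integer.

Round 1: pos1(id85) recv 89: fwd; pos2(id21) recv 85: fwd; pos3(id71) recv 21: drop; pos0(id89) recv 71: drop
Round 2: pos2(id21) recv 89: fwd; pos3(id71) recv 85: fwd
Round 3: pos3(id71) recv 89: fwd; pos0(id89) recv 85: drop
Round 4: pos0(id89) recv 89: ELECTED
Message ID 85 originates at pos 1; dropped at pos 0 in round 3

Answer: 3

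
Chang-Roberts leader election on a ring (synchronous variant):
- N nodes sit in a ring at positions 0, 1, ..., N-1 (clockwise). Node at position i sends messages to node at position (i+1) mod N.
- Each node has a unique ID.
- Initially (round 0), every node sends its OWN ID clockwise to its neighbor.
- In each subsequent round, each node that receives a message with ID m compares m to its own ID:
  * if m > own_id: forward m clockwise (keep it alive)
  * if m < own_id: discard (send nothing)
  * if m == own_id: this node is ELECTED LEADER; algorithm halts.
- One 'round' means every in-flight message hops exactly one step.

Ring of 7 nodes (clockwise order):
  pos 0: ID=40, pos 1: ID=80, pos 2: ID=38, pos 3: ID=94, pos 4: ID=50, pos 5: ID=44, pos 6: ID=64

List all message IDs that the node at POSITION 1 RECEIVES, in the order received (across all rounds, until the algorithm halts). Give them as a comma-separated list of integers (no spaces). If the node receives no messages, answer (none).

Round 1: pos1(id80) recv 40: drop; pos2(id38) recv 80: fwd; pos3(id94) recv 38: drop; pos4(id50) recv 94: fwd; pos5(id44) recv 50: fwd; pos6(id64) recv 44: drop; pos0(id40) recv 64: fwd
Round 2: pos3(id94) recv 80: drop; pos5(id44) recv 94: fwd; pos6(id64) recv 50: drop; pos1(id80) recv 64: drop
Round 3: pos6(id64) recv 94: fwd
Round 4: pos0(id40) recv 94: fwd
Round 5: pos1(id80) recv 94: fwd
Round 6: pos2(id38) recv 94: fwd
Round 7: pos3(id94) recv 94: ELECTED

Answer: 40,64,94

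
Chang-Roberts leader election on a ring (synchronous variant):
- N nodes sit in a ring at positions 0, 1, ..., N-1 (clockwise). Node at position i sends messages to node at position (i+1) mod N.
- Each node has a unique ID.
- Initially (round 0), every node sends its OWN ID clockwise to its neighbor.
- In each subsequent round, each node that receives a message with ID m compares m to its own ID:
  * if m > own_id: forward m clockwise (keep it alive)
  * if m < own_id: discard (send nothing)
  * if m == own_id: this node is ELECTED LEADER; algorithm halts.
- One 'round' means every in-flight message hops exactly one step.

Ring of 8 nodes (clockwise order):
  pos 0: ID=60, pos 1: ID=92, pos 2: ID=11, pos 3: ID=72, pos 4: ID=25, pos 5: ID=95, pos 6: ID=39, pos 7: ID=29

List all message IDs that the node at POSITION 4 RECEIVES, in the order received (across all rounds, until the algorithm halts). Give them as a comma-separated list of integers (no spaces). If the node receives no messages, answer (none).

Round 1: pos1(id92) recv 60: drop; pos2(id11) recv 92: fwd; pos3(id72) recv 11: drop; pos4(id25) recv 72: fwd; pos5(id95) recv 25: drop; pos6(id39) recv 95: fwd; pos7(id29) recv 39: fwd; pos0(id60) recv 29: drop
Round 2: pos3(id72) recv 92: fwd; pos5(id95) recv 72: drop; pos7(id29) recv 95: fwd; pos0(id60) recv 39: drop
Round 3: pos4(id25) recv 92: fwd; pos0(id60) recv 95: fwd
Round 4: pos5(id95) recv 92: drop; pos1(id92) recv 95: fwd
Round 5: pos2(id11) recv 95: fwd
Round 6: pos3(id72) recv 95: fwd
Round 7: pos4(id25) recv 95: fwd
Round 8: pos5(id95) recv 95: ELECTED

Answer: 72,92,95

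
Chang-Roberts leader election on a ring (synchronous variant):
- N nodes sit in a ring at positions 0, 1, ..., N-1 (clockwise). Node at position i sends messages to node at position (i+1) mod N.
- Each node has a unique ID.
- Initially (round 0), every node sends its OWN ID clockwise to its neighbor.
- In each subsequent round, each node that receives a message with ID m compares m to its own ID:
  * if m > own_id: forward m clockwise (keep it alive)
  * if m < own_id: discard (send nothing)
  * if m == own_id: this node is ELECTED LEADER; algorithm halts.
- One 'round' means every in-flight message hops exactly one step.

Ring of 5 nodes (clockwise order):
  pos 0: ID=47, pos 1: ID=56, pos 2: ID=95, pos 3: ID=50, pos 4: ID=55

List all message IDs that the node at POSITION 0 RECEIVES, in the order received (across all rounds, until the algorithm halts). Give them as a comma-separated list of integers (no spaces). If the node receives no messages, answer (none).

Round 1: pos1(id56) recv 47: drop; pos2(id95) recv 56: drop; pos3(id50) recv 95: fwd; pos4(id55) recv 50: drop; pos0(id47) recv 55: fwd
Round 2: pos4(id55) recv 95: fwd; pos1(id56) recv 55: drop
Round 3: pos0(id47) recv 95: fwd
Round 4: pos1(id56) recv 95: fwd
Round 5: pos2(id95) recv 95: ELECTED

Answer: 55,95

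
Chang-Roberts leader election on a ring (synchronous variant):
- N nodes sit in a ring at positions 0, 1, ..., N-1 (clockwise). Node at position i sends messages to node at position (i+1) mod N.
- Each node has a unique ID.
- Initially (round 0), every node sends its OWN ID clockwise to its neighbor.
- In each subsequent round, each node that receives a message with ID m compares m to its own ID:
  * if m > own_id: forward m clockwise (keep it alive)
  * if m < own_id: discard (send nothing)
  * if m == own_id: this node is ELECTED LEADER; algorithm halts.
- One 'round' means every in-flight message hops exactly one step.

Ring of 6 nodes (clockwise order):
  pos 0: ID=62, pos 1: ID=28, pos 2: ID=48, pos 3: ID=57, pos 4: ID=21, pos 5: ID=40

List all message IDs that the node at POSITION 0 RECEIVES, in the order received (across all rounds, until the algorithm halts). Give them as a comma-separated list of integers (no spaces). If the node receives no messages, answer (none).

Answer: 40,57,62

Derivation:
Round 1: pos1(id28) recv 62: fwd; pos2(id48) recv 28: drop; pos3(id57) recv 48: drop; pos4(id21) recv 57: fwd; pos5(id40) recv 21: drop; pos0(id62) recv 40: drop
Round 2: pos2(id48) recv 62: fwd; pos5(id40) recv 57: fwd
Round 3: pos3(id57) recv 62: fwd; pos0(id62) recv 57: drop
Round 4: pos4(id21) recv 62: fwd
Round 5: pos5(id40) recv 62: fwd
Round 6: pos0(id62) recv 62: ELECTED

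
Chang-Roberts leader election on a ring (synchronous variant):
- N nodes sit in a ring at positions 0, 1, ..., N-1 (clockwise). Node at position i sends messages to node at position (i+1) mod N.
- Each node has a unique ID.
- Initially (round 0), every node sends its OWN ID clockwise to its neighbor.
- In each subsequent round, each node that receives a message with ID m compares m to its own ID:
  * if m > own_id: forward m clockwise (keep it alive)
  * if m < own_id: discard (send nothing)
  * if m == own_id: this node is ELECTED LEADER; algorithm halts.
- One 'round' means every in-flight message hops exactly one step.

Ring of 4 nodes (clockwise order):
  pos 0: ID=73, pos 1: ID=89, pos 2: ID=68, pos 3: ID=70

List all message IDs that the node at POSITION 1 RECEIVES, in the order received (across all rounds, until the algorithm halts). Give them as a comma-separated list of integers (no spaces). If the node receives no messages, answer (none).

Round 1: pos1(id89) recv 73: drop; pos2(id68) recv 89: fwd; pos3(id70) recv 68: drop; pos0(id73) recv 70: drop
Round 2: pos3(id70) recv 89: fwd
Round 3: pos0(id73) recv 89: fwd
Round 4: pos1(id89) recv 89: ELECTED

Answer: 73,89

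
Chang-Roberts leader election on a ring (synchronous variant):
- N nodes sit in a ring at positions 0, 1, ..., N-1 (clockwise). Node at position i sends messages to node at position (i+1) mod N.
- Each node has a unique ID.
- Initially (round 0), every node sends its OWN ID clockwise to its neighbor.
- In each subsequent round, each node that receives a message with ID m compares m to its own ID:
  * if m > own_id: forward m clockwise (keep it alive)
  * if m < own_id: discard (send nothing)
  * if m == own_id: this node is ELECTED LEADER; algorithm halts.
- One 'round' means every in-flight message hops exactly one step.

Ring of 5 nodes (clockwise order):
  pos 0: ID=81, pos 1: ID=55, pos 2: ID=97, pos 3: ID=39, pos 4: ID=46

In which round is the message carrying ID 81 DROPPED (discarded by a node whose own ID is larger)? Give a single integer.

Round 1: pos1(id55) recv 81: fwd; pos2(id97) recv 55: drop; pos3(id39) recv 97: fwd; pos4(id46) recv 39: drop; pos0(id81) recv 46: drop
Round 2: pos2(id97) recv 81: drop; pos4(id46) recv 97: fwd
Round 3: pos0(id81) recv 97: fwd
Round 4: pos1(id55) recv 97: fwd
Round 5: pos2(id97) recv 97: ELECTED
Message ID 81 originates at pos 0; dropped at pos 2 in round 2

Answer: 2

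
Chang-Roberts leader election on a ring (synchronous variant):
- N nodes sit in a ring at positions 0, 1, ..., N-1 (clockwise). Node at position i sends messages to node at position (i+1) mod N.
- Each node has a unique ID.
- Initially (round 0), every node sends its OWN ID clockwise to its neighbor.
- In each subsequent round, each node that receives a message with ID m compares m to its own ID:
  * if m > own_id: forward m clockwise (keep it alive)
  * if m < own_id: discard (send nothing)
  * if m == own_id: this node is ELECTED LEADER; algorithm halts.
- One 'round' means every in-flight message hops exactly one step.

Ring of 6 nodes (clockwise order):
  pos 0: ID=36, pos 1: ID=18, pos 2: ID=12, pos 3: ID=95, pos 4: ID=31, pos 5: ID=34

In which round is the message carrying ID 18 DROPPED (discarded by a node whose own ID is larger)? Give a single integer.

Answer: 2

Derivation:
Round 1: pos1(id18) recv 36: fwd; pos2(id12) recv 18: fwd; pos3(id95) recv 12: drop; pos4(id31) recv 95: fwd; pos5(id34) recv 31: drop; pos0(id36) recv 34: drop
Round 2: pos2(id12) recv 36: fwd; pos3(id95) recv 18: drop; pos5(id34) recv 95: fwd
Round 3: pos3(id95) recv 36: drop; pos0(id36) recv 95: fwd
Round 4: pos1(id18) recv 95: fwd
Round 5: pos2(id12) recv 95: fwd
Round 6: pos3(id95) recv 95: ELECTED
Message ID 18 originates at pos 1; dropped at pos 3 in round 2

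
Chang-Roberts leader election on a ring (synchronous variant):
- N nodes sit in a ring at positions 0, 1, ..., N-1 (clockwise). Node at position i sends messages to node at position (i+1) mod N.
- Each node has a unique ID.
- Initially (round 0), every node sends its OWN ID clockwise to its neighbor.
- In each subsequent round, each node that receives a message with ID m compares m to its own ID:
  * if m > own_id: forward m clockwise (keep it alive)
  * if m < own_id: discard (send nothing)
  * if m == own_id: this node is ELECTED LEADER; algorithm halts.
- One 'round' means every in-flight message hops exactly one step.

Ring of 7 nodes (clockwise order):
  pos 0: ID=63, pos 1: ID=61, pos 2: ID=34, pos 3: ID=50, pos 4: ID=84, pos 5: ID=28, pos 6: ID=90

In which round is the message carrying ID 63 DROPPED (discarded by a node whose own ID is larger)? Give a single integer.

Round 1: pos1(id61) recv 63: fwd; pos2(id34) recv 61: fwd; pos3(id50) recv 34: drop; pos4(id84) recv 50: drop; pos5(id28) recv 84: fwd; pos6(id90) recv 28: drop; pos0(id63) recv 90: fwd
Round 2: pos2(id34) recv 63: fwd; pos3(id50) recv 61: fwd; pos6(id90) recv 84: drop; pos1(id61) recv 90: fwd
Round 3: pos3(id50) recv 63: fwd; pos4(id84) recv 61: drop; pos2(id34) recv 90: fwd
Round 4: pos4(id84) recv 63: drop; pos3(id50) recv 90: fwd
Round 5: pos4(id84) recv 90: fwd
Round 6: pos5(id28) recv 90: fwd
Round 7: pos6(id90) recv 90: ELECTED
Message ID 63 originates at pos 0; dropped at pos 4 in round 4

Answer: 4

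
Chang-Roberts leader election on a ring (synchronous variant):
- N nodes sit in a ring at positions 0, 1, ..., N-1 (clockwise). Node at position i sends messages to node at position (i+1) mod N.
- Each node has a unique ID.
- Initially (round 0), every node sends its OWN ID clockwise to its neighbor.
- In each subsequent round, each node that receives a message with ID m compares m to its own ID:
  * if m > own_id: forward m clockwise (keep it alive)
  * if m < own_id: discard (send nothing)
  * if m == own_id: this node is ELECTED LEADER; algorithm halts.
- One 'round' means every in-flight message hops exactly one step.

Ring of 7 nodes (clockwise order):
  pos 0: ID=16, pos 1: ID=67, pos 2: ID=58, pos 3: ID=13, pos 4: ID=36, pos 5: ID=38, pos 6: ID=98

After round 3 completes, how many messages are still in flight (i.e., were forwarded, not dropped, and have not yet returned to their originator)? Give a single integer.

Round 1: pos1(id67) recv 16: drop; pos2(id58) recv 67: fwd; pos3(id13) recv 58: fwd; pos4(id36) recv 13: drop; pos5(id38) recv 36: drop; pos6(id98) recv 38: drop; pos0(id16) recv 98: fwd
Round 2: pos3(id13) recv 67: fwd; pos4(id36) recv 58: fwd; pos1(id67) recv 98: fwd
Round 3: pos4(id36) recv 67: fwd; pos5(id38) recv 58: fwd; pos2(id58) recv 98: fwd
After round 3: 3 messages still in flight

Answer: 3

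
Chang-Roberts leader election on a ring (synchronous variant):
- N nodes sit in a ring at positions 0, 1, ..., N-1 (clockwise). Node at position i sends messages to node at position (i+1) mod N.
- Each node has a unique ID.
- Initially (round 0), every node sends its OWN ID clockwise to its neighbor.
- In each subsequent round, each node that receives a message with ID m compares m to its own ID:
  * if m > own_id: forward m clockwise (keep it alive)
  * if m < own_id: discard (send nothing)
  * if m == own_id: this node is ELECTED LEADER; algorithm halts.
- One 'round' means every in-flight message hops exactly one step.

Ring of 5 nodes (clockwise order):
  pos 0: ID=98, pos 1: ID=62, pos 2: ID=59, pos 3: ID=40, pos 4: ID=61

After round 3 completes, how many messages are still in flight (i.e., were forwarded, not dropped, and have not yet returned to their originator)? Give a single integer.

Answer: 2

Derivation:
Round 1: pos1(id62) recv 98: fwd; pos2(id59) recv 62: fwd; pos3(id40) recv 59: fwd; pos4(id61) recv 40: drop; pos0(id98) recv 61: drop
Round 2: pos2(id59) recv 98: fwd; pos3(id40) recv 62: fwd; pos4(id61) recv 59: drop
Round 3: pos3(id40) recv 98: fwd; pos4(id61) recv 62: fwd
After round 3: 2 messages still in flight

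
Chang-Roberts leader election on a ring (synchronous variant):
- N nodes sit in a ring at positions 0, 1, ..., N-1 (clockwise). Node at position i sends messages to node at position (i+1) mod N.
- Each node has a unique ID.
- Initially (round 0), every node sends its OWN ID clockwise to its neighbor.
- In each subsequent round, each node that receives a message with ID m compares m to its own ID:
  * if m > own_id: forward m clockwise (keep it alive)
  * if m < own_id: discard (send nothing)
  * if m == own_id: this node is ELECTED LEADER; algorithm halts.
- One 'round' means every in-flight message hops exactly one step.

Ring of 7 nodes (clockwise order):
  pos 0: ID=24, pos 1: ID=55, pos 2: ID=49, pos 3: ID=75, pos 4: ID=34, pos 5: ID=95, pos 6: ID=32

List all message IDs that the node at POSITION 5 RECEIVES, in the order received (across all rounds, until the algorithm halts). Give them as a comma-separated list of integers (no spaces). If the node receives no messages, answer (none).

Answer: 34,75,95

Derivation:
Round 1: pos1(id55) recv 24: drop; pos2(id49) recv 55: fwd; pos3(id75) recv 49: drop; pos4(id34) recv 75: fwd; pos5(id95) recv 34: drop; pos6(id32) recv 95: fwd; pos0(id24) recv 32: fwd
Round 2: pos3(id75) recv 55: drop; pos5(id95) recv 75: drop; pos0(id24) recv 95: fwd; pos1(id55) recv 32: drop
Round 3: pos1(id55) recv 95: fwd
Round 4: pos2(id49) recv 95: fwd
Round 5: pos3(id75) recv 95: fwd
Round 6: pos4(id34) recv 95: fwd
Round 7: pos5(id95) recv 95: ELECTED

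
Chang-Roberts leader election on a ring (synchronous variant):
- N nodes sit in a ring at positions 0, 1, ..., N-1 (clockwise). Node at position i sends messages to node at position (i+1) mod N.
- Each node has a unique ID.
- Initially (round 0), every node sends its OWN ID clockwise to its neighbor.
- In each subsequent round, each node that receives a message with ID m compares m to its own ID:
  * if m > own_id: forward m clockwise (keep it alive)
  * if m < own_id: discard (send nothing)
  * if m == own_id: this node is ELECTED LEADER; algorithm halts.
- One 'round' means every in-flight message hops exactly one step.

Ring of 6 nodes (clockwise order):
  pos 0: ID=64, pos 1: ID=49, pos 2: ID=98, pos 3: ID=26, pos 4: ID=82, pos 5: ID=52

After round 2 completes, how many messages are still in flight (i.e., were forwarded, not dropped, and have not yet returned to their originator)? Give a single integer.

Answer: 2

Derivation:
Round 1: pos1(id49) recv 64: fwd; pos2(id98) recv 49: drop; pos3(id26) recv 98: fwd; pos4(id82) recv 26: drop; pos5(id52) recv 82: fwd; pos0(id64) recv 52: drop
Round 2: pos2(id98) recv 64: drop; pos4(id82) recv 98: fwd; pos0(id64) recv 82: fwd
After round 2: 2 messages still in flight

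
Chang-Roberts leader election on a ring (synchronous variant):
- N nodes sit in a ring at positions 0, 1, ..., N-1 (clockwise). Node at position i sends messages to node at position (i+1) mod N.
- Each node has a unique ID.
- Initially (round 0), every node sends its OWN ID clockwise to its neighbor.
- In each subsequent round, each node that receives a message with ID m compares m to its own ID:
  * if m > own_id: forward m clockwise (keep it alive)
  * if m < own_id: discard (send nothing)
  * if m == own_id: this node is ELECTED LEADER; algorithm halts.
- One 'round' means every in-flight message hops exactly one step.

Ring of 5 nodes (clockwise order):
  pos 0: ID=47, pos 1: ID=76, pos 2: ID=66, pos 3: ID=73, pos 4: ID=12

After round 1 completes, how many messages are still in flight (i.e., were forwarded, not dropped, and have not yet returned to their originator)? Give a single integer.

Round 1: pos1(id76) recv 47: drop; pos2(id66) recv 76: fwd; pos3(id73) recv 66: drop; pos4(id12) recv 73: fwd; pos0(id47) recv 12: drop
After round 1: 2 messages still in flight

Answer: 2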